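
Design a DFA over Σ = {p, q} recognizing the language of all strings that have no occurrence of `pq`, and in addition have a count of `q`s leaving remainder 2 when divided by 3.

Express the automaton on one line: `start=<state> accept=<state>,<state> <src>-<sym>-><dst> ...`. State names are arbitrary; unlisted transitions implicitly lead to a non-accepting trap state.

start=A accept=F,H A-p->B A-q->C B-p->B B-q->D C-p->E C-q->F D-p->D D-q->G E-p->E E-q->G F-p->H F-q->A G-p->G G-q->I H-p->H H-q->I I-p->I I-q->D

Run two small machines in parallel and take their product. The first has 3 states tracking partial matches of the forbidden pattern `pq`; the second has 3 states tracking the count of `q`s modulo 3. A product state is a pair (one from each), accepting exactly when both do.
A 9-state machine:
       p  q 
>  A   B  C 
   B   B  D 
   C   E  F 
   D   D  G 
   E   E  G 
 * F   H  A 
   G   G  I 
 * H   H  I 
   I   I  D 
(> = start, * = accepting)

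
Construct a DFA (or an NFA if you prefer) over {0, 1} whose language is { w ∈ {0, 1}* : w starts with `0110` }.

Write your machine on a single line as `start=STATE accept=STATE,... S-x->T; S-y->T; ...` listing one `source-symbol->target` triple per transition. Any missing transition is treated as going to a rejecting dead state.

Walk along `0110` while the input agrees: from q0 take `0` to q1, and so on. Any deviation drops to the rejecting sink q5. Once q4 is reached the prefix is confirmed and every continuation is accepted.
6 states suffice.
        0   1  
>  q0   q1  q5 
   q1   q5  q2 
   q2   q5  q3 
   q3   q4  q5 
 * q4   q4  q4 
   q5   q5  q5 
(> = start, * = accepting)

start=q0; accept=q4; q0-0->q1; q0-1->q5; q1-0->q5; q1-1->q2; q2-0->q5; q2-1->q3; q3-0->q4; q3-1->q5; q4-0->q4; q4-1->q4; q5-0->q5; q5-1->q5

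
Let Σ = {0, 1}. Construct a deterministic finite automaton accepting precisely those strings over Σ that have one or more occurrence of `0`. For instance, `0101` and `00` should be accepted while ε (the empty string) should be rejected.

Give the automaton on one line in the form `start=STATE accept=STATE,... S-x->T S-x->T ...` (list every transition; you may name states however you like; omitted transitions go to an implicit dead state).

start=q0 accept=q1,q2 q0-0->q1 q0-1->q0 q1-0->q2 q1-1->q1 q2-0->q2 q2-1->q2

Count `0`s, saturating at 2: state q0 means no `0` yet, q1 means one `0` seen, q2 means more than one. Each `0` increments (capped at q2); other symbols loop. Accept from {q1, q2}.
        0   1  
>  q0   q1  q0 
 * q1   q2  q1 
 * q2   q2  q2 
(> = start, * = accepting)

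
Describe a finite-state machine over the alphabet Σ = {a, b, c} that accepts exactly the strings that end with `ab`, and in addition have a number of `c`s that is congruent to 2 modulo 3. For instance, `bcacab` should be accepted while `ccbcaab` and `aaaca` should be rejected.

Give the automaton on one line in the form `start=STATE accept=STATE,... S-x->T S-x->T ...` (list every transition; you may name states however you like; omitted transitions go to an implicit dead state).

start=S0 accept=S8 S0-a->S1 S0-b->S0 S0-c->S2 S1-a->S1 S1-b->S3 S1-c->S2 S2-a->S4 S2-b->S2 S2-c->S5 S3-a->S1 S3-b->S0 S3-c->S2 S4-a->S4 S4-b->S6 S4-c->S5 S5-a->S7 S5-b->S5 S5-c->S0 S6-a->S4 S6-b->S2 S6-c->S5 S7-a->S7 S7-b->S8 S7-c->S0 S8-a->S7 S8-b->S5 S8-c->S0

Run two small machines in parallel and take their product. The first has 3 states tracking how much of the suffix `ab` has currently been matched; the second has 3 states tracking the count of `c`s modulo 3. A product state is a pair (one from each), accepting exactly when both do.
        a   b   c  
>  S0   S1  S0  S2 
   S1   S1  S3  S2 
   S2   S4  S2  S5 
   S3   S1  S0  S2 
   S4   S4  S6  S5 
   S5   S7  S5  S0 
   S6   S4  S2  S5 
   S7   S7  S8  S0 
 * S8   S7  S5  S0 
(> = start, * = accepting)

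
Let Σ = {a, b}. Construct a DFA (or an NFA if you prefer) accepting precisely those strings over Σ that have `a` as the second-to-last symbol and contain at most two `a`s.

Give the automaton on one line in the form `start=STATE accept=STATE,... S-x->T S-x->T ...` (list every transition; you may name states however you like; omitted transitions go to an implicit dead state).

Handle the two conditions separately and then intersect. The first has 7 states tracking the last 2 symbols read; the second has 4 states tracking the count of `a`s, saturating at 3. A product state is a pair (one from each), accepting exactly when both do. Minimizing collapses redundant product states.
With 8 states:
        a   b  
>  S0   S1  S0 
   S1   S2  S3 
 * S2   S4  S5 
 * S3   S6  S7 
   S4   S4  S4 
 * S5   S4  S4 
   S6   S4  S5 
   S7   S6  S7 
(> = start, * = accepting)

start=S0 accept=S2,S3,S5 S0-a->S1 S0-b->S0 S1-a->S2 S1-b->S3 S2-a->S4 S2-b->S5 S3-a->S6 S3-b->S7 S4-a->S4 S4-b->S4 S5-a->S4 S5-b->S4 S6-a->S4 S6-b->S5 S7-a->S6 S7-b->S7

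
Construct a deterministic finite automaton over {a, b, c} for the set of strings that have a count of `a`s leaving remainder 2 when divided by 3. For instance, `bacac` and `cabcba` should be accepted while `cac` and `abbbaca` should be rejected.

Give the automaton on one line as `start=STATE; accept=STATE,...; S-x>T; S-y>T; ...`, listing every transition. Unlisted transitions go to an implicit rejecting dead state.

Keep the running count of `a`s modulo 3: each `a` advances along the cycle S0 → S1 → S2 → S0 while other symbols loop. Accept at S2.
        a   b   c  
>  S0   S1  S0  S0 
   S1   S2  S1  S1 
 * S2   S0  S2  S2 
(> = start, * = accepting)

start=S0; accept=S2; S0-a>S1; S0-b>S0; S0-c>S0; S1-a>S2; S1-b>S1; S1-c>S1; S2-a>S0; S2-b>S2; S2-c>S2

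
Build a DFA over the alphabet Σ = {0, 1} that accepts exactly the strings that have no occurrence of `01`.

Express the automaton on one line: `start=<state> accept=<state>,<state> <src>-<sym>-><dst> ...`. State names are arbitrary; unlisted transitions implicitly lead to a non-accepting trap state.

This is the complement of 'contains `01`'. Use the same substring-matching states — q0 through q2 holding how much of `01` has just been matched — but flip the accepting set: everything except the trap q2 accepts.
        0   1  
>* q0   q1  q0 
 * q1   q1  q2 
   q2   q2  q2 
(> = start, * = accepting)

start=q0 accept=q0,q1 q0-0->q1 q0-1->q0 q1-0->q1 q1-1->q2 q2-0->q2 q2-1->q2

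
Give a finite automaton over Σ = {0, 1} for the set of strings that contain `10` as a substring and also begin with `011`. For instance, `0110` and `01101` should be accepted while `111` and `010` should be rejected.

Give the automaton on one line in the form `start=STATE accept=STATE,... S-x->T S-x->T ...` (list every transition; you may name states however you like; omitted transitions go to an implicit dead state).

start=A accept=F A-0->B A-1->C B-0->C B-1->D C-0->C C-1->C D-0->C D-1->E E-0->F E-1->E F-0->F F-1->F

Handle the two conditions separately and then intersect. The first has 3 states tracking whether and how much of `10` has been seen; the second has 5 states tracking whether the input so far still matches the prefix `011`. A product state is a pair (one from each), accepting exactly when both do. Equivalent product states are then merged.
With 6 states:
       0  1 
>  A   B  C 
   B   C  D 
   C   C  C 
   D   C  E 
   E   F  E 
 * F   F  F 
(> = start, * = accepting)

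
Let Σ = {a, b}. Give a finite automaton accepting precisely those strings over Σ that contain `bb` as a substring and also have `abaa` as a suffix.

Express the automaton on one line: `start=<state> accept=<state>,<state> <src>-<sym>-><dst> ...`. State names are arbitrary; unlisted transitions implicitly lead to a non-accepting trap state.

start=q0 accept=q6 q0-a->q0 q0-b->q1 q1-a->q0 q1-b->q2 q2-a->q3 q2-b->q2 q3-a->q3 q3-b->q4 q4-a->q5 q4-b->q2 q5-a->q6 q5-b->q4 q6-a->q3 q6-b->q4

Run two small machines in parallel and take their product. The first has 3 states tracking whether and how much of `bb` has been seen; the second has 5 states tracking how much of the suffix `abaa` has currently been matched. A product state is a pair (one from each), accepting exactly when both do. After merging equivalent states the machine shrinks.
A 7-state machine:
        a   b  
>  q0   q0  q1 
   q1   q0  q2 
   q2   q3  q2 
   q3   q3  q4 
   q4   q5  q2 
   q5   q6  q4 
 * q6   q3  q4 
(> = start, * = accepting)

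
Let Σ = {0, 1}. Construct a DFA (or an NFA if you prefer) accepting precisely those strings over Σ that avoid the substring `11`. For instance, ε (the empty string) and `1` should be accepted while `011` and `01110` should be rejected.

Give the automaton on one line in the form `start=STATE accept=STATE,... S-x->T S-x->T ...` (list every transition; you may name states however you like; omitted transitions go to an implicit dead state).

Track partial matches of the forbidden pattern `11`. State S2 is a dead state reached once `11` has occurred; every other state accepts. S0 means no part of `11` is currently matched.
A 3-state machine:
        0   1  
>* S0   S0  S1 
 * S1   S0  S2 
   S2   S2  S2 
(> = start, * = accepting)

start=S0 accept=S0,S1 S0-0->S0 S0-1->S1 S1-0->S0 S1-1->S2 S2-0->S2 S2-1->S2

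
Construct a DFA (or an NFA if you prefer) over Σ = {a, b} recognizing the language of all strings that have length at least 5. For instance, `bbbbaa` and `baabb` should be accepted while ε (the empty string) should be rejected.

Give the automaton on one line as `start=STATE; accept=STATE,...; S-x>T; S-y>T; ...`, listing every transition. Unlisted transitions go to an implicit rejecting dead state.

start=s0; accept=s5,s6; s0-a>s1; s0-b>s1; s1-a>s2; s1-b>s2; s2-a>s3; s2-b>s3; s3-a>s4; s3-b>s4; s4-a>s5; s4-b>s5; s5-a>s6; s5-b>s6; s6-a>s6; s6-b>s6

Count input length up to 6: every symbol moves from s0 toward s6, which means 'more than 5' and absorbs. Accept from {s5, s6}.
7 states suffice.
        a   b  
>  s0   s1  s1 
   s1   s2  s2 
   s2   s3  s3 
   s3   s4  s4 
   s4   s5  s5 
 * s5   s6  s6 
 * s6   s6  s6 
(> = start, * = accepting)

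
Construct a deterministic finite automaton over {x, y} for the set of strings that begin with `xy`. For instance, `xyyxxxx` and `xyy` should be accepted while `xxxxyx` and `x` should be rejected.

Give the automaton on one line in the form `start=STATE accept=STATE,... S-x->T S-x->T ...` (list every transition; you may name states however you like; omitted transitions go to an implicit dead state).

Walk along `xy` while the input agrees: from q0 take `x` to q1, and so on. Any deviation drops to the rejecting sink q3. Once q2 is reached the prefix is confirmed and every continuation is accepted.
4 states suffice.
        x   y  
>  q0   q1  q3 
   q1   q3  q2 
 * q2   q2  q2 
   q3   q3  q3 
(> = start, * = accepting)

start=q0 accept=q2 q0-x->q1 q0-y->q3 q1-x->q3 q1-y->q2 q2-x->q2 q2-y->q2 q3-x->q3 q3-y->q3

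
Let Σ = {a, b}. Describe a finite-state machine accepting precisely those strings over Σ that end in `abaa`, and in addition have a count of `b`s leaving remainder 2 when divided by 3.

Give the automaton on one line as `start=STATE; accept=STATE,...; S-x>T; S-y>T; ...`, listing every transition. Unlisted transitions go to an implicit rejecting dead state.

Build one automaton per condition and run them in lockstep. One (5 states) tracks how much of the suffix `abaa` has currently been matched; the other (3 states) tracks the count of `b`s modulo 3. Each combined state is a pair, one component from each; accept when both components accept.
A 15-state machine:
          a    b  
>  s0     s1   s2 
   s1     s1   s3 
   s2     s4   s5 
   s3     s6   s5 
   s4     s4   s7 
   s5     s8   s0 
   s6     s9   s7 
   s7    s10   s0 
   s8     s8  s11 
   s9     s4   s7 
   s10   s12  s11 
   s11   s13   s2 
 * s12    s8  s11 
   s13   s14   s3 
   s14    s1   s3 
(> = start, * = accepting)

start=s0; accept=s12; s0-a>s1; s0-b>s2; s1-a>s1; s1-b>s3; s2-a>s4; s2-b>s5; s3-a>s6; s3-b>s5; s4-a>s4; s4-b>s7; s5-a>s8; s5-b>s0; s6-a>s9; s6-b>s7; s7-a>s10; s7-b>s0; s8-a>s8; s8-b>s11; s9-a>s4; s9-b>s7; s10-a>s12; s10-b>s11; s11-a>s13; s11-b>s2; s12-a>s8; s12-b>s11; s13-a>s14; s13-b>s3; s14-a>s1; s14-b>s3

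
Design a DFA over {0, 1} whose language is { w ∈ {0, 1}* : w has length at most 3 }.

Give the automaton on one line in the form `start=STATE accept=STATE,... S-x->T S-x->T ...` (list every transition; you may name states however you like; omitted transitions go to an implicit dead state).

start=A accept=A,B,C,D A-0->B A-1->B B-0->C B-1->C C-0->D C-1->D D-0->E D-1->E E-0->E E-1->E

Count input length up to 4: every symbol moves from A toward E, which means 'more than 3' and absorbs. Accept from {A, B, C, D}.
With 5 states:
       0  1 
>* A   B  B 
 * B   C  C 
 * C   D  D 
 * D   E  E 
   E   E  E 
(> = start, * = accepting)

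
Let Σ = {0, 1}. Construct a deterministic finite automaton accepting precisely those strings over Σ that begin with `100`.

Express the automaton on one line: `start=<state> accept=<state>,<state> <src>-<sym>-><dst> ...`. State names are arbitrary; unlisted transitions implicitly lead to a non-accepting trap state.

start=s0 accept=s3 s0-0->s4 s0-1->s1 s1-0->s2 s1-1->s4 s2-0->s3 s2-1->s4 s3-0->s3 s3-1->s3 s4-0->s4 s4-1->s4

Check the first 3 symbols one by one: s0 through s2 record how many have matched `100` so far; any wrong symbol goes to the dead state s4. After all 3 match we enter the accepting sink s3.
A 5-state machine:
        0   1  
>  s0   s4  s1 
   s1   s2  s4 
   s2   s3  s4 
 * s3   s3  s3 
   s4   s4  s4 
(> = start, * = accepting)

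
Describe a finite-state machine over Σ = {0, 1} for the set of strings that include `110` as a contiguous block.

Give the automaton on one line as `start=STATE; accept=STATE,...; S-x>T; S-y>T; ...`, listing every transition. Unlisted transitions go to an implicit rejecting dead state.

Track how much of `110` has been matched so far: state A is no progress, D is the absorbing accept state reached once `110` has occurred. Intermediate states record partial matches; on a mismatch, fall back to the longest reusable overlap.
A 4-state machine:
       0  1 
>  A   A  B 
   B   A  C 
   C   D  C 
 * D   D  D 
(> = start, * = accepting)

start=A; accept=D; A-0>A; A-1>B; B-0>A; B-1>C; C-0>D; C-1>C; D-0>D; D-1>D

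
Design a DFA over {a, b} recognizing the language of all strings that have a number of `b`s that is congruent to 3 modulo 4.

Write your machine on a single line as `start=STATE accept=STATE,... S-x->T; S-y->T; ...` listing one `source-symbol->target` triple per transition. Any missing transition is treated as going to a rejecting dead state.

Keep the running count of `b`s modulo 4: each `b` advances along the cycle q0 → q1 → q2 → q3 → q0 while other symbols loop. Accept at q3.
4 states suffice.
        a   b  
>  q0   q0  q1 
   q1   q1  q2 
   q2   q2  q3 
 * q3   q3  q0 
(> = start, * = accepting)

start=q0; accept=q3; q0-a->q0; q0-b->q1; q1-a->q1; q1-b->q2; q2-a->q2; q2-b->q3; q3-a->q3; q3-b->q0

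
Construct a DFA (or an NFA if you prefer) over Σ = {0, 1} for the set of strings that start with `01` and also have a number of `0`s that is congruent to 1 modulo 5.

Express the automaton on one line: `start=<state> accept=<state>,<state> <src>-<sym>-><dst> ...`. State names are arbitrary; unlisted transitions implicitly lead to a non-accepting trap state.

start=q0 accept=q3 q0-0->q1 q0-1->q2 q1-0->q2 q1-1->q3 q2-0->q2 q2-1->q2 q3-0->q4 q3-1->q3 q4-0->q5 q4-1->q4 q5-0->q6 q5-1->q5 q6-0->q7 q6-1->q6 q7-0->q3 q7-1->q7

Build one automaton per condition and run them in lockstep. One (4 states) tracks whether the input so far still matches the prefix `01`; the other (5 states) tracks the count of `0`s modulo 5. Each combined state is a pair, one component from each; accept when both components accept. Equivalent product states are then merged.
8 states suffice.
        0   1  
>  q0   q1  q2 
   q1   q2  q3 
   q2   q2  q2 
 * q3   q4  q3 
   q4   q5  q4 
   q5   q6  q5 
   q6   q7  q6 
   q7   q3  q7 
(> = start, * = accepting)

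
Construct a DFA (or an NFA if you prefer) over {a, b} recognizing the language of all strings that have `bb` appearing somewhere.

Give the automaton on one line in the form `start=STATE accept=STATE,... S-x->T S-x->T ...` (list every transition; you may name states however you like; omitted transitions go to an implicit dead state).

start=s0 accept=s2 s0-a->s0 s0-b->s1 s1-a->s0 s1-b->s2 s2-a->s2 s2-b->s2

Track how much of `bb` has been matched so far: state s0 is no progress, s2 is the absorbing accept state reached once `bb` has occurred. Intermediate states record partial matches; on a mismatch, fall back to the longest reusable overlap.
With 3 states:
        a   b  
>  s0   s0  s1 
   s1   s0  s2 
 * s2   s2  s2 
(> = start, * = accepting)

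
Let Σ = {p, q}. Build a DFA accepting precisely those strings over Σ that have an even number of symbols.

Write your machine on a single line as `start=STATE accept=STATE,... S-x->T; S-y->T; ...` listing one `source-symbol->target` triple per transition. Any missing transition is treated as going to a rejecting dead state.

start=S0; accept=S0; S0-p->S1; S0-q->S1; S1-p->S0; S1-q->S0

Count input length modulo 2: every symbol advances one step around the cycle S0 → S1 → S0. Accept at S0.
With 2 states:
        p   q  
>* S0   S1  S1 
   S1   S0  S0 
(> = start, * = accepting)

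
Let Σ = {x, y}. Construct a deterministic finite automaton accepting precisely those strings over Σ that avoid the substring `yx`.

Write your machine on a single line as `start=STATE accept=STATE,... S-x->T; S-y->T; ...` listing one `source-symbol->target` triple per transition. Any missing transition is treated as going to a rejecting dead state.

Track partial matches of the forbidden pattern `yx`. State q2 is a dead state reached once `yx` has occurred; every other state accepts. q0 means no part of `yx` is currently matched.
3 states suffice.
        x   y  
>* q0   q0  q1 
 * q1   q2  q1 
   q2   q2  q2 
(> = start, * = accepting)

start=q0; accept=q0,q1; q0-x->q0; q0-y->q1; q1-x->q2; q1-y->q1; q2-x->q2; q2-y->q2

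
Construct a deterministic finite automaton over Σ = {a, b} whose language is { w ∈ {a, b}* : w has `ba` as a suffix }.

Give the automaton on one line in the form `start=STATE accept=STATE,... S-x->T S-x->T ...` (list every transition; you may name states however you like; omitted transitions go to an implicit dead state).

Remember how much of `ba` the current input suffix matches. State q0 means no match yet; q1 means the last symbol is `b`; q2 means the last 2 symbols are `ba`. Only q2 accepts. On a mismatch, fall back to the longest proper suffix that is still a prefix of `ba`.
A 3-state machine:
        a   b  
>  q0   q0  q1 
   q1   q2  q1 
 * q2   q0  q1 
(> = start, * = accepting)

start=q0 accept=q2 q0-a->q0 q0-b->q1 q1-a->q2 q1-b->q1 q2-a->q0 q2-b->q1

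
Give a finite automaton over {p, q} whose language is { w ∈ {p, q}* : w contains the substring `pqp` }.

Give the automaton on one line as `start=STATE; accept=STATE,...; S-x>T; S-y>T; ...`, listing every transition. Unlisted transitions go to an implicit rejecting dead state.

start=s0; accept=s3; s0-p>s1; s0-q>s0; s1-p>s1; s1-q>s2; s2-p>s3; s2-q>s0; s3-p>s3; s3-q>s3

States s0..s2 record the length of the longest prefix of `pqp` that matches the current input suffix. Reaching s3 means `pqp` has been seen, and we stay there forever. Accept from s3.
4 states suffice.
        p   q  
>  s0   s1  s0 
   s1   s1  s2 
   s2   s3  s0 
 * s3   s3  s3 
(> = start, * = accepting)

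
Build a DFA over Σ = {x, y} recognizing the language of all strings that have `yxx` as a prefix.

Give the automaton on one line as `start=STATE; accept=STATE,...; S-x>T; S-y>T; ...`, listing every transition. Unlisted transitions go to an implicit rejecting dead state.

Check the first 3 symbols one by one: S0 through S2 record how many have matched `yxx` so far; any wrong symbol goes to the dead state S4. After all 3 match we enter the accepting sink S3.
        x   y  
>  S0   S4  S1 
   S1   S2  S4 
   S2   S3  S4 
 * S3   S3  S3 
   S4   S4  S4 
(> = start, * = accepting)

start=S0; accept=S3; S0-x>S4; S0-y>S1; S1-x>S2; S1-y>S4; S2-x>S3; S2-y>S4; S3-x>S3; S3-y>S3; S4-x>S4; S4-y>S4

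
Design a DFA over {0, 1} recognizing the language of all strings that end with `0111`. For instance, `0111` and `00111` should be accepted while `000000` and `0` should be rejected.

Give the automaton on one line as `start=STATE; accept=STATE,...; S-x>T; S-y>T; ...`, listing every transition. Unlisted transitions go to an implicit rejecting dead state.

start=q0; accept=q4; q0-0>q1; q0-1>q0; q1-0>q1; q1-1>q2; q2-0>q1; q2-1>q3; q3-0>q1; q3-1>q4; q4-0>q1; q4-1>q0

Remember how much of `0111` the current input suffix matches. State q0 means no match yet; q1 means the last symbol is `0`; q2 means the last 2 symbols are `01`; q3 means the last 3 symbols are `011`; q4 means the last 4 symbols are `0111`. Only q4 accepts. On a mismatch, fall back to the longest proper suffix that is still a prefix of `0111`.
        0   1  
>  q0   q1  q0 
   q1   q1  q2 
   q2   q1  q3 
   q3   q1  q4 
 * q4   q1  q0 
(> = start, * = accepting)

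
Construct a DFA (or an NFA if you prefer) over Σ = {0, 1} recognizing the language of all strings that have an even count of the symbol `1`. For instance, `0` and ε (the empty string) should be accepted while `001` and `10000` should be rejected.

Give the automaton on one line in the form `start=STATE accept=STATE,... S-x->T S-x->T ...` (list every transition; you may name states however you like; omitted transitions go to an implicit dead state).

Keep the running count of `1`s modulo 2: each `1` advances along the cycle s0 → s1 → s0 while other symbols loop. Accept at s0.
        0   1  
>* s0   s0  s1 
   s1   s1  s0 
(> = start, * = accepting)

start=s0 accept=s0 s0-0->s0 s0-1->s1 s1-0->s1 s1-1->s0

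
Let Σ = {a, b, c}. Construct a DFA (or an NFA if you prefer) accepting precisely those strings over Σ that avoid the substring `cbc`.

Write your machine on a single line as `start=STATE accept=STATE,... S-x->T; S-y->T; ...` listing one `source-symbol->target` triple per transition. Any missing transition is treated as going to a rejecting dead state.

This is the complement of 'contains `cbc`'. Use the same substring-matching states — q0 through q3 holding how much of `cbc` has just been matched — but flip the accepting set: everything except the trap q3 accepts.
A 4-state machine:
        a   b   c  
>* q0   q0  q0  q1 
 * q1   q0  q2  q1 
 * q2   q0  q0  q3 
   q3   q3  q3  q3 
(> = start, * = accepting)

start=q0; accept=q0,q1,q2; q0-a->q0; q0-b->q0; q0-c->q1; q1-a->q0; q1-b->q2; q1-c->q1; q2-a->q0; q2-b->q0; q2-c->q3; q3-a->q3; q3-b->q3; q3-c->q3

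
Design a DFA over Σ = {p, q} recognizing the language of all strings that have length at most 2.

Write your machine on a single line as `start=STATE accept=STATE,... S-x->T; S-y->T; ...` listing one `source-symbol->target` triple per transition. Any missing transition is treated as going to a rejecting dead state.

start=A; accept=A,B,C; A-p->B; A-q->B; B-p->C; B-q->C; C-p->D; C-q->D; D-p->D; D-q->D

Count input length up to 3: every symbol moves from A toward D, which means 'more than 2' and absorbs. Accept from {A, B, C}.
4 states suffice.
       p  q 
>* A   B  B 
 * B   C  C 
 * C   D  D 
   D   D  D 
(> = start, * = accepting)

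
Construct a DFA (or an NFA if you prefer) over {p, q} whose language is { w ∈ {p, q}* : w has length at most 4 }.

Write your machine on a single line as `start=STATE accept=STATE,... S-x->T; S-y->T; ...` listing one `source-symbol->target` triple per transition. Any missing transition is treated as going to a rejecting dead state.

start=S0; accept=S0,S1,S2,S3,S4; S0-p->S1; S0-q->S1; S1-p->S2; S1-q->S2; S2-p->S3; S2-q->S3; S3-p->S4; S3-q->S4; S4-p->S5; S4-q->S5; S5-p->S5; S5-q->S5

We only need to distinguish lengths 0, 1, …, 4, and '>4'. Chain S0 → S1 → S2 → S3 → S4 → S5 on every symbol, with S5 looping. Accepting states: {S0, S1, S2, S3, S4}.
A 6-state machine:
        p   q  
>* S0   S1  S1 
 * S1   S2  S2 
 * S2   S3  S3 
 * S3   S4  S4 
 * S4   S5  S5 
   S5   S5  S5 
(> = start, * = accepting)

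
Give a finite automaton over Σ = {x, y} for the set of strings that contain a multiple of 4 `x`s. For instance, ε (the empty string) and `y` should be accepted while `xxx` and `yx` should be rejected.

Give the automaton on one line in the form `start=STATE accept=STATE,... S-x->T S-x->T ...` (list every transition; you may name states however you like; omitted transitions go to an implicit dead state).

The only thing that matters is how many `x`s have appeared, reduced mod 4. Use one state per residue: q0 for 0, …, q3 for 3. Reading `x` moves to the next residue; anything else stays put. q0 is accepting.
With 4 states:
        x   y  
>* q0   q1  q0 
   q1   q2  q1 
   q2   q3  q2 
   q3   q0  q3 
(> = start, * = accepting)

start=q0 accept=q0 q0-x->q1 q0-y->q0 q1-x->q2 q1-y->q1 q2-x->q3 q2-y->q2 q3-x->q0 q3-y->q3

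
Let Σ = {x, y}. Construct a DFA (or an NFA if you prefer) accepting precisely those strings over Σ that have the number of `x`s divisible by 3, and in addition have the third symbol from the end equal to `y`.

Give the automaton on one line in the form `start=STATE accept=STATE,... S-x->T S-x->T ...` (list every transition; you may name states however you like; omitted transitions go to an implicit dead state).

start=S0 accept=S8,S11,S12,S13 S0-x->S1 S0-y->S2 S1-x->S3 S1-y->S4 S2-x->S1 S2-y->S5 S3-x->S0 S3-y->S6 S4-x->S7 S4-y->S4 S5-x->S1 S5-y->S8 S6-x->S9 S6-y->S10 S7-x->S11 S7-y->S6 S8-x->S1 S8-y->S8 S9-x->S1 S9-y->S12 S10-x->S13 S10-y->S10 S11-x->S1 S11-y->S2 S12-x->S1 S12-y->S5 S13-x->S1 S13-y->S12

Build one automaton per condition and run them in lockstep. One (3 states) tracks the count of `x`s modulo 3; the other (15 states) tracks the last 3 symbols read. Each combined state is a pair, one component from each; accept when both components accept. Equivalent product states are then merged.
14 states suffice.
          x    y  
>  S0     S1   S2 
   S1     S3   S4 
   S2     S1   S5 
   S3     S0   S6 
   S4     S7   S4 
   S5     S1   S8 
   S6     S9  S10 
   S7    S11   S6 
 * S8     S1   S8 
   S9     S1  S12 
   S10   S13  S10 
 * S11    S1   S2 
 * S12    S1   S5 
 * S13    S1  S12 
(> = start, * = accepting)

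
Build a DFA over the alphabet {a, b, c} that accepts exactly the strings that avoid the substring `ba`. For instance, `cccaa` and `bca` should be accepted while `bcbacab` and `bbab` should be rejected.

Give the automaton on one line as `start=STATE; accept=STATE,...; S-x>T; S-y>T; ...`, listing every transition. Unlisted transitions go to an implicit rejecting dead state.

This is the complement of 'contains `ba`'. Use the same substring-matching states — q0 through q2 holding how much of `ba` has just been matched — but flip the accepting set: everything except the trap q2 accepts.
        a   b   c  
>* q0   q0  q1  q0 
 * q1   q2  q1  q0 
   q2   q2  q2  q2 
(> = start, * = accepting)

start=q0; accept=q0,q1; q0-a>q0; q0-b>q1; q0-c>q0; q1-a>q2; q1-b>q1; q1-c>q0; q2-a>q2; q2-b>q2; q2-c>q2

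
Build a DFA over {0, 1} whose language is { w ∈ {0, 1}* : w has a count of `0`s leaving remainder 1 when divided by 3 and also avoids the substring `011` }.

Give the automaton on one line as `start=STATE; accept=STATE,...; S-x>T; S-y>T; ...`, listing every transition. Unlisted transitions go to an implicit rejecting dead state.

Run two small machines in parallel and take their product. One (3 states) tracks the count of `0`s modulo 3; the other (4 states) tracks partial matches of the forbidden pattern `011`. Each combined state is a pair, one component from each; accept when both components accept.
With 10 states:
       0  1 
>  A   B  A 
 * B   C  D 
   C   E  F 
 * D   C  G 
   E   B  H 
   F   E  I 
   G   I  G 
   H   B  J 
   I   J  I 
   J   G  J 
(> = start, * = accepting)

start=A; accept=B,D; A-0>B; A-1>A; B-0>C; B-1>D; C-0>E; C-1>F; D-0>C; D-1>G; E-0>B; E-1>H; F-0>E; F-1>I; G-0>I; G-1>G; H-0>B; H-1>J; I-0>J; I-1>I; J-0>G; J-1>J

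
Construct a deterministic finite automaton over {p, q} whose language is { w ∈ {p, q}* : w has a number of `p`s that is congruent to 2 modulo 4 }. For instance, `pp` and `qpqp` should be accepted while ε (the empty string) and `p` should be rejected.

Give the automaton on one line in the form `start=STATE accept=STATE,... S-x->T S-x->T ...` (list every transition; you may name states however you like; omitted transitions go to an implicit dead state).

start=s0 accept=s2 s0-p->s1 s0-q->s0 s1-p->s2 s1-q->s1 s2-p->s3 s2-q->s2 s3-p->s0 s3-q->s3

Keep the running count of `p`s modulo 4: each `p` advances along the cycle s0 → s1 → s2 → s3 → s0 while other symbols loop. Accept at s2.
        p   q  
>  s0   s1  s0 
   s1   s2  s1 
 * s2   s3  s2 
   s3   s0  s3 
(> = start, * = accepting)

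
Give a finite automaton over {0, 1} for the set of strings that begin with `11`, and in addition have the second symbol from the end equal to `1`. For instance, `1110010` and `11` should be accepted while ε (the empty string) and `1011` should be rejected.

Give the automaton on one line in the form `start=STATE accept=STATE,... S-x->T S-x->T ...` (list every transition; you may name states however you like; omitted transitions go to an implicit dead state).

start=s0 accept=s6,s8 s0-0->s1 s0-1->s2 s1-0->s3 s1-1->s4 s2-0->s5 s2-1->s6 s3-0->s3 s3-1->s4 s4-0->s5 s4-1->s7 s5-0->s3 s5-1->s4 s6-0->s8 s6-1->s6 s7-0->s5 s7-1->s7 s8-0->s9 s8-1->s10 s9-0->s9 s9-1->s10 s10-0->s8 s10-1->s6

Build one automaton per condition and run them in lockstep. One (4 states) tracks whether the input so far still matches the prefix `11`; the other (7 states) tracks the last 2 symbols read. Each combined state is a pair, one component from each; accept when both components accept.
          0    1  
>  s0     s1   s2 
   s1     s3   s4 
   s2     s5   s6 
   s3     s3   s4 
   s4     s5   s7 
   s5     s3   s4 
 * s6     s8   s6 
   s7     s5   s7 
 * s8     s9  s10 
   s9     s9  s10 
   s10    s8   s6 
(> = start, * = accepting)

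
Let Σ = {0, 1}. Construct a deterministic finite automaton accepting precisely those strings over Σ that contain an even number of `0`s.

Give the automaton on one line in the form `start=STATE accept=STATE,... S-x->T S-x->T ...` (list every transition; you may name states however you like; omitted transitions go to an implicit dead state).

start=s0 accept=s0 s0-0->s1 s0-1->s0 s1-0->s0 s1-1->s1

Keep the running count of `0`s modulo 2: each `0` advances along the cycle s0 → s1 → s0 while other symbols loop. Accept at s0.
A 2-state machine:
        0   1  
>* s0   s1  s0 
   s1   s0  s1 
(> = start, * = accepting)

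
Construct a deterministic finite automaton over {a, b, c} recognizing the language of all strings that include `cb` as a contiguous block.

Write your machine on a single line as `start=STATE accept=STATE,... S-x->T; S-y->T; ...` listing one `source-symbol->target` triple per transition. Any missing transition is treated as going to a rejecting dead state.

start=q0; accept=q2; q0-a->q0; q0-b->q0; q0-c->q1; q1-a->q0; q1-b->q2; q1-c->q1; q2-a->q2; q2-b->q2; q2-c->q2

States q0..q1 record the length of the longest prefix of `cb` that matches the current input suffix. Reaching q2 means `cb` has been seen, and we stay there forever. Accept from q2.
With 3 states:
        a   b   c  
>  q0   q0  q0  q1 
   q1   q0  q2  q1 
 * q2   q2  q2  q2 
(> = start, * = accepting)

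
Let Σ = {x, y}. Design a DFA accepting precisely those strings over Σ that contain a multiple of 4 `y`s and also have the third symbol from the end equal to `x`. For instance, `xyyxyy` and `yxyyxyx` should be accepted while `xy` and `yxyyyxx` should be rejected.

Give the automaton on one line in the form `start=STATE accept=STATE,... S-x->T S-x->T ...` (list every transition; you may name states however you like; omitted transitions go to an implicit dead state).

Handle the two conditions separately and then intersect. One (4 states) tracks the count of `y`s modulo 4; the other (15 states) tracks the last 3 symbols read. Each combined state is a pair, one component from each; accept when both components accept. Equivalent product states are then merged.
15 states suffice.
          x    y  
>  q0     q1   q2 
   q1     q3   q2 
   q2     q2   q4 
   q3     q5   q2 
   q4     q6   q7 
 * q5     q5   q2 
   q6     q6   q8 
   q7     q9   q0 
   q8     q9  q10 
   q9    q11  q12 
 * q10    q1   q2 
   q11   q11  q13 
   q12   q14   q2 
 * q13   q14   q2 
 * q14    q3   q2 
(> = start, * = accepting)

start=q0 accept=q5,q10,q13,q14 q0-x->q1 q0-y->q2 q1-x->q3 q1-y->q2 q2-x->q2 q2-y->q4 q3-x->q5 q3-y->q2 q4-x->q6 q4-y->q7 q5-x->q5 q5-y->q2 q6-x->q6 q6-y->q8 q7-x->q9 q7-y->q0 q8-x->q9 q8-y->q10 q9-x->q11 q9-y->q12 q10-x->q1 q10-y->q2 q11-x->q11 q11-y->q13 q12-x->q14 q12-y->q2 q13-x->q14 q13-y->q2 q14-x->q3 q14-y->q2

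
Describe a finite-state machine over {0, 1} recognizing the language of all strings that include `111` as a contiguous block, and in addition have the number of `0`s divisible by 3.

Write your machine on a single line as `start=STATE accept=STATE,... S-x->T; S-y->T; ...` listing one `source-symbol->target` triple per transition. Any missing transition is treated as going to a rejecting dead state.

start=S0; accept=S8; S0-0->S1; S0-1->S2; S1-0->S3; S1-1->S4; S2-0->S1; S2-1->S5; S3-0->S0; S3-1->S6; S4-0->S3; S4-1->S7; S5-0->S1; S5-1->S8; S6-0->S0; S6-1->S9; S7-0->S3; S7-1->S10; S8-0->S10; S8-1->S8; S9-0->S0; S9-1->S11; S10-0->S11; S10-1->S10; S11-0->S8; S11-1->S11

Handle the two conditions separately and then intersect. One (4 states) tracks whether and how much of `111` has been seen; the other (3 states) tracks the count of `0`s modulo 3. Each combined state is a pair, one component from each; accept when both components accept.
With 12 states:
          0    1  
>  S0     S1   S2 
   S1     S3   S4 
   S2     S1   S5 
   S3     S0   S6 
   S4     S3   S7 
   S5     S1   S8 
   S6     S0   S9 
   S7     S3  S10 
 * S8    S10   S8 
   S9     S0  S11 
   S10   S11  S10 
   S11    S8  S11 
(> = start, * = accepting)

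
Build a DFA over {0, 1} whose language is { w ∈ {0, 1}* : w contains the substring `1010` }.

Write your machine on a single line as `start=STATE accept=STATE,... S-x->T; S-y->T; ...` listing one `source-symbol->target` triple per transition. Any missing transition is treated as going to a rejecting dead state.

start=s0; accept=s4; s0-0->s0; s0-1->s1; s1-0->s2; s1-1->s1; s2-0->s0; s2-1->s3; s3-0->s4; s3-1->s1; s4-0->s4; s4-1->s4

States s0..s3 record the length of the longest prefix of `1010` that matches the current input suffix. Reaching s4 means `1010` has been seen, and we stay there forever. Accept from s4.
        0   1  
>  s0   s0  s1 
   s1   s2  s1 
   s2   s0  s3 
   s3   s4  s1 
 * s4   s4  s4 
(> = start, * = accepting)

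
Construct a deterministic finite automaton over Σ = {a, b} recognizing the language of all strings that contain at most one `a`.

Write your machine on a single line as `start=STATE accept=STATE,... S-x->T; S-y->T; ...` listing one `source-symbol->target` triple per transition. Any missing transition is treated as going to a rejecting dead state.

Only the number of `a`s matters, and only up to 2. Make a chain q0 → q1 → q2 advanced by each `a` (with q2 absorbing); every other symbol self-loops. The accepting set is {q0, q1}.
        a   b  
>* q0   q1  q0 
 * q1   q2  q1 
   q2   q2  q2 
(> = start, * = accepting)

start=q0; accept=q0,q1; q0-a->q1; q0-b->q0; q1-a->q2; q1-b->q1; q2-a->q2; q2-b->q2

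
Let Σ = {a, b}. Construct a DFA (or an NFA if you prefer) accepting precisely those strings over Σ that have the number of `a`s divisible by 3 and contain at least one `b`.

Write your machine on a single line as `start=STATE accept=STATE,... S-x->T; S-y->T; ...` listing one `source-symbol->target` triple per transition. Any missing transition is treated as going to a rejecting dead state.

start=s0; accept=s2; s0-a->s1; s0-b->s2; s1-a->s3; s1-b->s4; s2-a->s4; s2-b->s2; s3-a->s0; s3-b->s5; s4-a->s5; s4-b->s4; s5-a->s2; s5-b->s5

Build one automaton per condition and run them in lockstep. One (3 states) tracks the count of `a`s modulo 3; the other (3 states) tracks the count of `b`s, saturating at 2. Each combined state is a pair, one component from each; accept when both components accept. After merging equivalent states the machine shrinks.
A 6-state machine:
        a   b  
>  s0   s1  s2 
   s1   s3  s4 
 * s2   s4  s2 
   s3   s0  s5 
   s4   s5  s4 
   s5   s2  s5 
(> = start, * = accepting)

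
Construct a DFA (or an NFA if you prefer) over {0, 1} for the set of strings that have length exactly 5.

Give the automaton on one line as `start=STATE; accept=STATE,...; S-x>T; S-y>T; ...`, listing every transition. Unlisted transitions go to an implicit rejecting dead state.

start=s0; accept=s5; s0-0>s1; s0-1>s1; s1-0>s2; s1-1>s2; s2-0>s3; s2-1>s3; s3-0>s4; s3-1>s4; s4-0>s5; s4-1>s5; s5-0>s6; s5-1>s6; s6-0>s6; s6-1>s6

We only need to distinguish lengths 0, 1, …, 5, and '>5'. Chain s0 → s1 → s2 → s3 → s4 → s5 → s6 on every symbol, with s6 looping. Accepting states: {s5}.
7 states suffice.
        0   1  
>  s0   s1  s1 
   s1   s2  s2 
   s2   s3  s3 
   s3   s4  s4 
   s4   s5  s5 
 * s5   s6  s6 
   s6   s6  s6 
(> = start, * = accepting)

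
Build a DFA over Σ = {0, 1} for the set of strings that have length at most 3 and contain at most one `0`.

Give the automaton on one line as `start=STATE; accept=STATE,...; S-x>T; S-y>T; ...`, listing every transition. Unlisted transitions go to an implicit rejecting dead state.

Run two small machines in parallel and take their product. The first has 5 states tracking the input length, saturating at 4; the second has 3 states tracking the count of `0`s, saturating at 2. A product state is a pair (one from each), accepting exactly when both do. After merging equivalent states the machine shrinks.
A 7-state machine:
        0   1  
>* q0   q1  q2 
 * q1   q3  q4 
 * q2   q4  q5 
   q3   q3  q3 
 * q4   q3  q6 
 * q5   q6  q6 
 * q6   q3  q3 
(> = start, * = accepting)

start=q0; accept=q0,q1,q2,q4,q5,q6; q0-0>q1; q0-1>q2; q1-0>q3; q1-1>q4; q2-0>q4; q2-1>q5; q3-0>q3; q3-1>q3; q4-0>q3; q4-1>q6; q5-0>q6; q5-1>q6; q6-0>q3; q6-1>q3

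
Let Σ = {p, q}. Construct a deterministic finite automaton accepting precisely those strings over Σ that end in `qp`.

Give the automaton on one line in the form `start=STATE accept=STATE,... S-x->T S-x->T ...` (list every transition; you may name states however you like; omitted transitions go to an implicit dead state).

Remember how much of `qp` the current input suffix matches. State s0 means no match yet; s1 means the last symbol is `q`; s2 means the last 2 symbols are `qp`. Only s2 accepts. On a mismatch, fall back to the longest proper suffix that is still a prefix of `qp`.
A 3-state machine:
        p   q  
>  s0   s0  s1 
   s1   s2  s1 
 * s2   s0  s1 
(> = start, * = accepting)

start=s0 accept=s2 s0-p->s0 s0-q->s1 s1-p->s2 s1-q->s1 s2-p->s0 s2-q->s1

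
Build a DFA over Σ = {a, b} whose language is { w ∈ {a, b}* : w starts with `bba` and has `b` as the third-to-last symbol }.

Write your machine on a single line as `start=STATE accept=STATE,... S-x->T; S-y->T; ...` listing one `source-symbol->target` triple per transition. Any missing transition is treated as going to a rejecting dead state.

Run two small machines in parallel and take their product. One (5 states) tracks whether the input so far still matches the prefix `bba`; the other (15 states) tracks the last 3 symbols read. Each combined state is a pair, one component from each; accept when both components accept. Equivalent product states are then merged.
12 states suffice.
          a    b  
>  s0     s1   s2 
   s1     s1   s1 
   s2     s1   s3 
   s3     s4   s1 
 * s4     s5   s6 
 * s5     s7   s8 
 * s6     s9  s10 
   s7     s7   s8 
   s8     s9  s10 
   s9     s5   s6 
   s10    s4  s11 
 * s11    s4  s11 
(> = start, * = accepting)

start=s0; accept=s4,s5,s6,s11; s0-a->s1; s0-b->s2; s1-a->s1; s1-b->s1; s2-a->s1; s2-b->s3; s3-a->s4; s3-b->s1; s4-a->s5; s4-b->s6; s5-a->s7; s5-b->s8; s6-a->s9; s6-b->s10; s7-a->s7; s7-b->s8; s8-a->s9; s8-b->s10; s9-a->s5; s9-b->s6; s10-a->s4; s10-b->s11; s11-a->s4; s11-b->s11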